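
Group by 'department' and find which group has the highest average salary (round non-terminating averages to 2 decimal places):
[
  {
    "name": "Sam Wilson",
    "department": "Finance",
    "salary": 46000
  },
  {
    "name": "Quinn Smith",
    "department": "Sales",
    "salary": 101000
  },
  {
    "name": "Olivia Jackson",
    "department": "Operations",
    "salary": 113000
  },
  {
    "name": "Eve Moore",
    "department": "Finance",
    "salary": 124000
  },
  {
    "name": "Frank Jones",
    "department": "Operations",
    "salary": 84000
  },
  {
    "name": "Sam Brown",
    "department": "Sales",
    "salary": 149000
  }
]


Group by: department

Groups:
  Finance: 2 people, avg salary = 170000/2 = $85000
  Operations: 2 people, avg salary = 197000/2 = $98500
  Sales: 2 people, avg salary = 250000/2 = $125000

Highest average salary: Sales ($125000)

Sales ($125000)


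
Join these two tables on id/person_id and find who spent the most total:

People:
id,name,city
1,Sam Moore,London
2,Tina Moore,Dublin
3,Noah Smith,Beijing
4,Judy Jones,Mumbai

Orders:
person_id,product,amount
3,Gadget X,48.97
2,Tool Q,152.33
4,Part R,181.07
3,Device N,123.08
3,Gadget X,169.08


Join on: people.id = orders.person_id

Joined rows:
  Noah Smith (Beijing) bought Gadget X for $48.97
  Tina Moore (Dublin) bought Tool Q for $152.33
  Judy Jones (Mumbai) bought Part R for $181.07
  Noah Smith (Beijing) bought Device N for $123.08
  Noah Smith (Beijing) bought Gadget X for $169.08

Total per person:
  Noah Smith: $341.13
  Judy Jones: $181.07
  Tina Moore: $152.33

Top spender: Noah Smith ($341.13)

Noah Smith ($341.13)


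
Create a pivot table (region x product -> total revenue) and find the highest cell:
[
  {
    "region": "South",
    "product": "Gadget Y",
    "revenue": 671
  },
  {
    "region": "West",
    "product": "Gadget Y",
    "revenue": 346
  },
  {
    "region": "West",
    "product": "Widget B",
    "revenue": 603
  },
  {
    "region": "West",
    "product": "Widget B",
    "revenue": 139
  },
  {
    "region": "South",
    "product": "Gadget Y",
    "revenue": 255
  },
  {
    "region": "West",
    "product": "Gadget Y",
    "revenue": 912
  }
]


Pivot: region (rows) x product (columns) -> total revenue

     Gadget Y      Widget B    
South          926             0  
West          1258           742  

Highest: West / Gadget Y = $1258

West / Gadget Y = $1258


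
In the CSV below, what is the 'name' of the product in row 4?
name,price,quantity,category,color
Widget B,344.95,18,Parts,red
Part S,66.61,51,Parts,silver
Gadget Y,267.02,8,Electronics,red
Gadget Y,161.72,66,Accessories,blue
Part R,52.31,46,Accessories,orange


Query: Row 4 ('Gadget Y'), column 'name'
Value: Gadget Y

Gadget Y


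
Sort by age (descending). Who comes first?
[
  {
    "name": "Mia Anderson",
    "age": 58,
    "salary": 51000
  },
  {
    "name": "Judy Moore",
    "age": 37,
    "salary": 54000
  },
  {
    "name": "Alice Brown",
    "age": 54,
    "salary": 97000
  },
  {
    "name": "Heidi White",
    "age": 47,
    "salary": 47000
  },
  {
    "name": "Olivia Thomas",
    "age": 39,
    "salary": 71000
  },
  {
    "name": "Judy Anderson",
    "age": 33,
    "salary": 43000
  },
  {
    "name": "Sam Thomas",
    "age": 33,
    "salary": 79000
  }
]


Sort by: age (descending)

Sorted order:
  1. Mia Anderson (age = 58)
  2. Alice Brown (age = 54)
  3. Heidi White (age = 47)
  4. Olivia Thomas (age = 39)
  5. Judy Moore (age = 37)
  6. Judy Anderson (age = 33)
  7. Sam Thomas (age = 33)

First: Mia Anderson

Mia Anderson


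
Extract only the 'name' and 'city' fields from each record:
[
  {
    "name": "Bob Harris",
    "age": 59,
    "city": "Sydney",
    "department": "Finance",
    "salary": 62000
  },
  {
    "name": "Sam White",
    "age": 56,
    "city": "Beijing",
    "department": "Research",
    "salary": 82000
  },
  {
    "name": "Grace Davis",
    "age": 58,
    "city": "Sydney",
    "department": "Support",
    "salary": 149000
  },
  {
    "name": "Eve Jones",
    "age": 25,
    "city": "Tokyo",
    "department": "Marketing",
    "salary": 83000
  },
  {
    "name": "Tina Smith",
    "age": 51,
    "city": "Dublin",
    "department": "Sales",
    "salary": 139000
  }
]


Original: 5 records with fields: name, age, city, department, salary
Keep: ['name', 'city']
Drop: ['age', 'department', 'salary']
Result: 5 records, 2 fields each

[
  {
    "name": "Bob Harris",
    "city": "Sydney"
  },
  {
    "name": "Sam White",
    "city": "Beijing"
  },
  {
    "name": "Grace Davis",
    "city": "Sydney"
  },
  {
    "name": "Eve Jones",
    "city": "Tokyo"
  },
  {
    "name": "Tina Smith",
    "city": "Dublin"
  }
]


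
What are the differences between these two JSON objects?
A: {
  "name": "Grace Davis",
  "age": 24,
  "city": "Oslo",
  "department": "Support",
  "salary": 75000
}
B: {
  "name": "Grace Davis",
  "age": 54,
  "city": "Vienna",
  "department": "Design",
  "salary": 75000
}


Comparing each field (in key order):
  name: same
  age: DIFFERENT
  city: DIFFERENT
  department: DIFFERENT
  salary: same
Differences:
  age: 24 -> 54
  city: Oslo -> Vienna
  department: Support -> Design

3 field(s) changed

3 changes: age, city, department


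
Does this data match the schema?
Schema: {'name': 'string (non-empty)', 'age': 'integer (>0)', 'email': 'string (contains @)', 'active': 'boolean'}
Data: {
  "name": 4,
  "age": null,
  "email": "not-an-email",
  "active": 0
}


Validating each field against schema:
  name: FAIL (4 is not a string)
  age: FAIL (null is not an integer)
  email: FAIL ("not-an-email" does not contain @)
  active: FAIL (0 is not a boolean)

Result: INVALID (4 errors: name, age, email, active)

INVALID (4 errors: name, age, email, active)


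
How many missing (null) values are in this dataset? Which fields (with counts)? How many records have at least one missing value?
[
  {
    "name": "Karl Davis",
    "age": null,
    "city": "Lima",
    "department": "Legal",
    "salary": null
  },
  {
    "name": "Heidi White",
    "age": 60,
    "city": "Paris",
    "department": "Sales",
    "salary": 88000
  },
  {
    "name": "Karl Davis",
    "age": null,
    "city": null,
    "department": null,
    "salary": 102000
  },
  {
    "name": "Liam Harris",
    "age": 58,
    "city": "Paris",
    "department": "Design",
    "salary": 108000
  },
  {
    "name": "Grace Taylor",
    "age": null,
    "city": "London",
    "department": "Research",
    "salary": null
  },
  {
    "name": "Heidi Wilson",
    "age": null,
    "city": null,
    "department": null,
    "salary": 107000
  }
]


Checking for missing (null) values in 6 records:

  Karl Davis: age, salary
  Heidi White: complete
  Karl Davis: age, city, department
  Liam Harris: complete
  Grace Taylor: age, salary
  Heidi Wilson: age, city, department

Per field:
  name: 0 missing
  age: 4 missing
  city: 2 missing
  department: 2 missing
  salary: 2 missing

Total missing values: 10
Records with any missing: 4

10 missing values (age: 4, city: 2, department: 2, salary: 2); 4 incomplete records


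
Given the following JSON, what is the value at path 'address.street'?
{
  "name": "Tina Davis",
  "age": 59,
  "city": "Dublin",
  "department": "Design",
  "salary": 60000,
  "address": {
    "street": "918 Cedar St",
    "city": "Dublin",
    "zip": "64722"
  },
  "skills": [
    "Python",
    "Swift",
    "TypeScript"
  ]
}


Query: address.street
Path: address -> street
Value: 918 Cedar St

918 Cedar St


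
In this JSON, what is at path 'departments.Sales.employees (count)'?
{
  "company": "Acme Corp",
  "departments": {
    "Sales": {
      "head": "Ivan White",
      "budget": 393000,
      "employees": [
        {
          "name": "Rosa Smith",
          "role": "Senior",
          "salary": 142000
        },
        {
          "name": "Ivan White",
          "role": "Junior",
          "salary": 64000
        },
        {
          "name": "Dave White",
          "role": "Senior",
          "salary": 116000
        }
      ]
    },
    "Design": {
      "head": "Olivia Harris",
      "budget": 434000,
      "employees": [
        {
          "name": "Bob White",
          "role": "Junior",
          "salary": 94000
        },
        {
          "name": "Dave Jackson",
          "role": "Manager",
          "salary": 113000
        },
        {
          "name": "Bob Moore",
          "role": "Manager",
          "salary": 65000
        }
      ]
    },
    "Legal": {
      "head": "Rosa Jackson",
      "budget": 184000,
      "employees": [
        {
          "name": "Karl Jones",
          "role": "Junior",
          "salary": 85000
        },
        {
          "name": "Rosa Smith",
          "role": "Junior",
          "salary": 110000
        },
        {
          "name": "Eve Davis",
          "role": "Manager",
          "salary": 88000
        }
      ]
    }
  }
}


Path: departments.Sales.employees (count)

Navigate:
  -> departments
  -> Sales
  -> employees (array, length 3)

3


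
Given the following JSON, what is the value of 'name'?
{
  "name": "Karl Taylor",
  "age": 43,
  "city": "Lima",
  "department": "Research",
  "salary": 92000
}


Looking up field 'name'
Value: Karl Taylor

Karl Taylor


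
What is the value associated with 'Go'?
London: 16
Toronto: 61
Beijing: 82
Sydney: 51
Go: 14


Looking up key 'Go'
Value: 14

14


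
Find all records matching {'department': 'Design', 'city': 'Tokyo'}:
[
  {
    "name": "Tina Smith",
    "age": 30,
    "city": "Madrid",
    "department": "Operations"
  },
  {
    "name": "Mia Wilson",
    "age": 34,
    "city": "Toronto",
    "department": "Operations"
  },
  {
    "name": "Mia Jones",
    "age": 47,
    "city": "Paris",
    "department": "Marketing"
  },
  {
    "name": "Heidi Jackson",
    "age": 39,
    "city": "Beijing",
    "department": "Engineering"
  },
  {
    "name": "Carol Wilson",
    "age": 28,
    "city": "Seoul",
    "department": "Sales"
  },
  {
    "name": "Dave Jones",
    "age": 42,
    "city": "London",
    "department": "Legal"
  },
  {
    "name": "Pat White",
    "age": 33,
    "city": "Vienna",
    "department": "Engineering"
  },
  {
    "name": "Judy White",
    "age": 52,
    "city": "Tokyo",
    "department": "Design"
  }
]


Search criteria: {'department': 'Design', 'city': 'Tokyo'}

Checking 8 records:
  Tina Smith: {department: Operations, city: Madrid}
  Mia Wilson: {department: Operations, city: Toronto}
  Mia Jones: {department: Marketing, city: Paris}
  Heidi Jackson: {department: Engineering, city: Beijing}
  Carol Wilson: {department: Sales, city: Seoul}
  Dave Jones: {department: Legal, city: London}
  Pat White: {department: Engineering, city: Vienna}
  Judy White: {department: Design, city: Tokyo} <-- MATCH

Matches: ["Judy White"]

["Judy White"]


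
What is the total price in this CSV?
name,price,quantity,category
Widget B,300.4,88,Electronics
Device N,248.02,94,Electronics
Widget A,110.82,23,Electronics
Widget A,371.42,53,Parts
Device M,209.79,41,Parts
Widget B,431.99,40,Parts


Computing total price:
Values: [300.4, 248.02, 110.82, 371.42, 209.79, 431.99]
Sum = 1672.44

1672.44


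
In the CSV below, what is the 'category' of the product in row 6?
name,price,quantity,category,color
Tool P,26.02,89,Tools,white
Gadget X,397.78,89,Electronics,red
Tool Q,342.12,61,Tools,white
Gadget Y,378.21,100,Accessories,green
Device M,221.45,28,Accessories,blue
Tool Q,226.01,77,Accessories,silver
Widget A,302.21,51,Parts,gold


Query: Row 6 ('Tool Q'), column 'category'
Value: Accessories

Accessories


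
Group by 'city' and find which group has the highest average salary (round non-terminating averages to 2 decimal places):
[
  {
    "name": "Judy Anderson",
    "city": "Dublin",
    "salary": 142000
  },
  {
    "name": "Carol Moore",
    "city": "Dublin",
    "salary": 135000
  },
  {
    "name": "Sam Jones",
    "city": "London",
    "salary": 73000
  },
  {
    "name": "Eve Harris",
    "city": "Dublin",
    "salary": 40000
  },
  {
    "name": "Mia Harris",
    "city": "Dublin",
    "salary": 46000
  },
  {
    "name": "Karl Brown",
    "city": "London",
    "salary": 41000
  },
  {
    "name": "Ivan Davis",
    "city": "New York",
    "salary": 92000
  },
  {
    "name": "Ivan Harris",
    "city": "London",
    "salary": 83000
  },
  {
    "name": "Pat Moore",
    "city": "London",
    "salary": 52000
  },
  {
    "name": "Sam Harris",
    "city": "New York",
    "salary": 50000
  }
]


Group by: city

Groups:
  Dublin: 4 people, avg salary = 363000/4 = $90750
  London: 4 people, avg salary = 249000/4 = $62250
  New York: 2 people, avg salary = 142000/2 = $71000

Highest average salary: Dublin ($90750)

Dublin ($90750)


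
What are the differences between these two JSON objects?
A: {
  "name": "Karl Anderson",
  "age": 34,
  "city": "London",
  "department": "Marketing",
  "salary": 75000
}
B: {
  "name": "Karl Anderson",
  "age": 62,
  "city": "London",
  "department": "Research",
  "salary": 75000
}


Comparing each field (in key order):
  name: same
  age: DIFFERENT
  city: same
  department: DIFFERENT
  salary: same
Differences:
  age: 34 -> 62
  department: Marketing -> Research

2 field(s) changed

2 changes: age, department


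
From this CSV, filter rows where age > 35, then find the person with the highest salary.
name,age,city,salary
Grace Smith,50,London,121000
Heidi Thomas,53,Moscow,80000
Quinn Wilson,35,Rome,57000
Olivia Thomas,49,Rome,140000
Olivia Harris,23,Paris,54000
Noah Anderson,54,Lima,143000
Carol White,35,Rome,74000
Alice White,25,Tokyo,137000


Filter: age > 35
Sort by: salary (descending)

Filtered records (4):
  Noah Anderson, age 54, salary $143000
  Olivia Thomas, age 49, salary $140000
  Grace Smith, age 50, salary $121000
  Heidi Thomas, age 53, salary $80000

Highest salary: Noah Anderson ($143000)

Noah Anderson


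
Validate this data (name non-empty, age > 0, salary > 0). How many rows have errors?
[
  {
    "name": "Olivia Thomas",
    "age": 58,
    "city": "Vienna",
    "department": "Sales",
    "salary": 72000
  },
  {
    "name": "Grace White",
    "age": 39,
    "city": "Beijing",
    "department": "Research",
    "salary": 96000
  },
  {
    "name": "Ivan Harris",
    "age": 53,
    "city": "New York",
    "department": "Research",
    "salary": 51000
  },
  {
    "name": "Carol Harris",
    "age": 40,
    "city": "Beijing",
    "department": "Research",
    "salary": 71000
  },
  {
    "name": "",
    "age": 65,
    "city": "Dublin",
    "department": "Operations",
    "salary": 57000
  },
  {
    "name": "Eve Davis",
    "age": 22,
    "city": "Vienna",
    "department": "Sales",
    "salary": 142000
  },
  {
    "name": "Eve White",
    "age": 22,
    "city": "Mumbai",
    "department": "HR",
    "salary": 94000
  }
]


Validating 7 records:
Rules: name non-empty, age > 0, salary > 0

  Row 1 (Olivia Thomas): OK
  Row 2 (Grace White): OK
  Row 3 (Ivan Harris): OK
  Row 4 (Carol Harris): OK
  Row 5 (???): empty name
  Row 6 (Eve Davis): OK
  Row 7 (Eve White): OK

Total errors: 1

1 errors


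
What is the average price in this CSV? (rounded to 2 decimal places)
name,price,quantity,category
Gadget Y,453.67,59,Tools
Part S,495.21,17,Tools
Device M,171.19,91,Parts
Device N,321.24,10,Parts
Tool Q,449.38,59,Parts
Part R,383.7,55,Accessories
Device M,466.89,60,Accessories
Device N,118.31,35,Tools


Computing average price:
Values: [453.67, 495.21, 171.19, 321.24, 449.38, 383.7, 466.89, 118.31]
Sum = 2859.59
Count = 8
Average = 2859.59/8 = 357.44875 exactly -> 357.45 (rounded half-up to 2 decimal places)

357.45


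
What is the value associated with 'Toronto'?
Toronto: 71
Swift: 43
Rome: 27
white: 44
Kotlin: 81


Looking up key 'Toronto'
Value: 71

71


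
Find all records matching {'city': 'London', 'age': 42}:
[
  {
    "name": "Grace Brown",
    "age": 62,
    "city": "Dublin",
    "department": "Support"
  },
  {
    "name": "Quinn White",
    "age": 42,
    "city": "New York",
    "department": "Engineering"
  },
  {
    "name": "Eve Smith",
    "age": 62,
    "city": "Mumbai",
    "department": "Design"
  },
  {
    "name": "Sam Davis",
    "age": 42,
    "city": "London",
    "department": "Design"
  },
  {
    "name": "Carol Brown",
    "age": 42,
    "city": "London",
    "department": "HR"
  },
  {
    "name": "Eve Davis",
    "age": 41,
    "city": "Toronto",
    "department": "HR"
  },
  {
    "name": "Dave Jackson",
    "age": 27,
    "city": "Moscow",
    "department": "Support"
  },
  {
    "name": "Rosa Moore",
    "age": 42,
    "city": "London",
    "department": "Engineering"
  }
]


Search criteria: {'city': 'London', 'age': 42}

Checking 8 records:
  Grace Brown: {city: Dublin, age: 62}
  Quinn White: {city: New York, age: 42}
  Eve Smith: {city: Mumbai, age: 62}
  Sam Davis: {city: London, age: 42} <-- MATCH
  Carol Brown: {city: London, age: 42} <-- MATCH
  Eve Davis: {city: Toronto, age: 41}
  Dave Jackson: {city: Moscow, age: 27}
  Rosa Moore: {city: London, age: 42} <-- MATCH

Matches: ["Sam Davis", "Carol Brown", "Rosa Moore"]

["Sam Davis", "Carol Brown", "Rosa Moore"]


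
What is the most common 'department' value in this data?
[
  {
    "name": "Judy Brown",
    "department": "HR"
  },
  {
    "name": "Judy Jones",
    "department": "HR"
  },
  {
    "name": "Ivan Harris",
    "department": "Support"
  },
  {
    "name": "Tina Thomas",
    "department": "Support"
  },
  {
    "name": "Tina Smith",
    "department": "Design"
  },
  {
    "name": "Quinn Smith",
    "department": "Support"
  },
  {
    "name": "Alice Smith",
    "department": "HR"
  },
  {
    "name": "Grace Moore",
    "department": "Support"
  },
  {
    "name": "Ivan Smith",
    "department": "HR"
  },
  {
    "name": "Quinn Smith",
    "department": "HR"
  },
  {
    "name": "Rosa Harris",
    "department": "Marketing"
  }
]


Counting 'department' values across 11 records:

  HR: 5 #####
  Support: 4 ####
  Design: 1 #
  Marketing: 1 #

Most common: HR (5 times)

HR (5 times)


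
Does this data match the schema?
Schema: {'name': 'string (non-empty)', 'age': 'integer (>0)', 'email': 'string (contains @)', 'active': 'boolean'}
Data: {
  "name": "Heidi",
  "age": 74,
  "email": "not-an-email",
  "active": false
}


Validating each field against schema:
  name: OK (non-empty string)
  age: OK (positive integer)
  email: FAIL ("not-an-email" does not contain @)
  active: OK (boolean)

Result: INVALID (1 error: email)

INVALID (1 error: email)


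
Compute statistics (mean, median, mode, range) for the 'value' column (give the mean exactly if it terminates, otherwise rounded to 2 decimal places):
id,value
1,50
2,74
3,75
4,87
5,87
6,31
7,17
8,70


Data: [50, 74, 75, 87, 87, 31, 17, 70]
Count: 8
Sum: 491
Mean: 491/8 = 61.375
Sorted: [17, 31, 50, 70, 74, 75, 87, 87]
Median: 72.0
Mode: 87 (2 times)
Range: 87 - 17 = 70
Min: 17, Max: 87

mean=61.375, median=72.0, mode=87, range=70


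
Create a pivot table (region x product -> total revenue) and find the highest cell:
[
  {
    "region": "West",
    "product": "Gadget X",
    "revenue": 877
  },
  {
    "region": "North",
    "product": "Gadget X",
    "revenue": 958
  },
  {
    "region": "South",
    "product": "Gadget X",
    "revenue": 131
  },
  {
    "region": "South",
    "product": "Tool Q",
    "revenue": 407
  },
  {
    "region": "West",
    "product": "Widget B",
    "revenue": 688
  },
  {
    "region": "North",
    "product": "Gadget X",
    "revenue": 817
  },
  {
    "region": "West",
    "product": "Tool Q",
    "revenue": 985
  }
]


Pivot: region (rows) x product (columns) -> total revenue

     Gadget X      Tool Q        Widget B    
North         1775             0             0  
South          131           407             0  
West           877           985           688  

Highest: North / Gadget X = $1775

North / Gadget X = $1775


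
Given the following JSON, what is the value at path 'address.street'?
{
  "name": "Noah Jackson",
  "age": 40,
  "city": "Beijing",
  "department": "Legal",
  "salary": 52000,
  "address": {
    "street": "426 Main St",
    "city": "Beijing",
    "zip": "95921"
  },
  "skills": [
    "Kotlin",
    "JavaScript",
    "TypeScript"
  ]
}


Query: address.street
Path: address -> street
Value: 426 Main St

426 Main St


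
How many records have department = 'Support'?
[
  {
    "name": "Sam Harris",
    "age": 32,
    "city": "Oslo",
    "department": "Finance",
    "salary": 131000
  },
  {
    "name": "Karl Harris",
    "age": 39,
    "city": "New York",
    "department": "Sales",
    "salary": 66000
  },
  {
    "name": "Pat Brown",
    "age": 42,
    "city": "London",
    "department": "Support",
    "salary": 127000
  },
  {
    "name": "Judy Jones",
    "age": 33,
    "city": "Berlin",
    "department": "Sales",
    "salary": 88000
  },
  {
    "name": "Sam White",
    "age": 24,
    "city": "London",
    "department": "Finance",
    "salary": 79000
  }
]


Data: 5 records
Condition: department = 'Support'

Checking each record:
  Sam Harris: Finance
  Karl Harris: Sales
  Pat Brown: Support MATCH
  Judy Jones: Sales
  Sam White: Finance

Count: 1

1


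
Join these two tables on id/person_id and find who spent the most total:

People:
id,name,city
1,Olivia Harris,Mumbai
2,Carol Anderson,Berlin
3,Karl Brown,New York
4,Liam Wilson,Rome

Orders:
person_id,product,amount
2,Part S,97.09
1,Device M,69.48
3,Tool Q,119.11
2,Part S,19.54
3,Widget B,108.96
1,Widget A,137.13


Join on: people.id = orders.person_id

Joined rows:
  Carol Anderson (Berlin) bought Part S for $97.09
  Olivia Harris (Mumbai) bought Device M for $69.48
  Karl Brown (New York) bought Tool Q for $119.11
  Carol Anderson (Berlin) bought Part S for $19.54
  Karl Brown (New York) bought Widget B for $108.96
  Olivia Harris (Mumbai) bought Widget A for $137.13

Total per person:
  Karl Brown: $228.07
  Olivia Harris: $206.61
  Carol Anderson: $116.63

Top spender: Karl Brown ($228.07)

Karl Brown ($228.07)


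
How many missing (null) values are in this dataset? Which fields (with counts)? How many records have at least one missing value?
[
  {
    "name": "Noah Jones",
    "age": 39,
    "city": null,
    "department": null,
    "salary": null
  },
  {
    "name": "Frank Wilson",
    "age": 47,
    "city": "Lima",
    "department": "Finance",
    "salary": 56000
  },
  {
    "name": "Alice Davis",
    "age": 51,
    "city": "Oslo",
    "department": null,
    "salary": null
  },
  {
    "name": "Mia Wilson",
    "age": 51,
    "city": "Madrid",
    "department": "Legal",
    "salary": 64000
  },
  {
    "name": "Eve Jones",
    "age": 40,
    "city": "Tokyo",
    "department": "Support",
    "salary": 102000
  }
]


Checking for missing (null) values in 5 records:

  Noah Jones: city, department, salary
  Frank Wilson: complete
  Alice Davis: department, salary
  Mia Wilson: complete
  Eve Jones: complete

Per field:
  name: 0 missing
  age: 0 missing
  city: 1 missing
  department: 2 missing
  salary: 2 missing

Total missing values: 5
Records with any missing: 2

5 missing values (city: 1, department: 2, salary: 2); 2 incomplete records


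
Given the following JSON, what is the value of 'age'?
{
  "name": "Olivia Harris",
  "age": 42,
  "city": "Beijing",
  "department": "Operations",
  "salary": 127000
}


Looking up field 'age'
Value: 42

42


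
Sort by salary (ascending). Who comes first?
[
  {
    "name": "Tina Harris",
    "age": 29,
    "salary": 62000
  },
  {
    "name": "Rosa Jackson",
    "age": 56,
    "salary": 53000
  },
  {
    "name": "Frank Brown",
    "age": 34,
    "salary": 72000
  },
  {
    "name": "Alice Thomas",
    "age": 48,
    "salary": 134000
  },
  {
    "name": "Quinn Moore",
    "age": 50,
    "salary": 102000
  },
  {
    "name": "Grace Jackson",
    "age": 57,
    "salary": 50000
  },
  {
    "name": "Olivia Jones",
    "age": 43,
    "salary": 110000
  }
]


Sort by: salary (ascending)

Sorted order:
  1. Grace Jackson (salary = 50000)
  2. Rosa Jackson (salary = 53000)
  3. Tina Harris (salary = 62000)
  4. Frank Brown (salary = 72000)
  5. Quinn Moore (salary = 102000)
  6. Olivia Jones (salary = 110000)
  7. Alice Thomas (salary = 134000)

First: Grace Jackson

Grace Jackson


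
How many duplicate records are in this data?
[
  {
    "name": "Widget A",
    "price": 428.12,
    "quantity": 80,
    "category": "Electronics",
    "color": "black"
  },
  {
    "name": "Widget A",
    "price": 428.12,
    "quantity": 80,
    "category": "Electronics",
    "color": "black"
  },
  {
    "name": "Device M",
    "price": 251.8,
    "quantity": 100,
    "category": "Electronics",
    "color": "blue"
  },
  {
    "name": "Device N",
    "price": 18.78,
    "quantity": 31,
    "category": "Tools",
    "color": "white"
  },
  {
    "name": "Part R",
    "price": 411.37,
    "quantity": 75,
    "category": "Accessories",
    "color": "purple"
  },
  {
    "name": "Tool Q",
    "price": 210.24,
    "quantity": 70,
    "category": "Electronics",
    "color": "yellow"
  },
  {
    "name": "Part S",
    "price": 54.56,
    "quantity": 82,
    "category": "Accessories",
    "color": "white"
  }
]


Checking 7 records for duplicates:

  Row 1: Widget A ($428.12, qty 80)
  Row 2: Widget A ($428.12, qty 80) <-- DUPLICATE
  Row 3: Device M ($251.8, qty 100)
  Row 4: Device N ($18.78, qty 31)
  Row 5: Part R ($411.37, qty 75)
  Row 6: Tool Q ($210.24, qty 70)
  Row 7: Part S ($54.56, qty 82)

Duplicates found: 1
Unique records: 6

1 duplicates, 6 unique


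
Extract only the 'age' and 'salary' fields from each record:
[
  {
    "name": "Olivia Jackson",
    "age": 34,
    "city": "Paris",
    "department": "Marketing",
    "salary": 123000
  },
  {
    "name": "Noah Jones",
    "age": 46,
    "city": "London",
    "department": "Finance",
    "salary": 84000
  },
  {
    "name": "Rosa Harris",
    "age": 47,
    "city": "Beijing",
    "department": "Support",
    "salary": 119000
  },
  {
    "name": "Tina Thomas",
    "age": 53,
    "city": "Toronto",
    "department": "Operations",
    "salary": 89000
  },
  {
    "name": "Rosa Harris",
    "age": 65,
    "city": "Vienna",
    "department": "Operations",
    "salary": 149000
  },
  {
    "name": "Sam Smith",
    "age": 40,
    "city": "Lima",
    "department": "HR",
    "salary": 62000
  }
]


Original: 6 records with fields: name, age, city, department, salary
Keep: ['age', 'salary']
Drop: ['name', 'city', 'department']
Result: 6 records, 2 fields each

[
  {
    "age": 34,
    "salary": 123000
  },
  {
    "age": 46,
    "salary": 84000
  },
  {
    "age": 47,
    "salary": 119000
  },
  {
    "age": 53,
    "salary": 89000
  },
  {
    "age": 65,
    "salary": 149000
  },
  {
    "age": 40,
    "salary": 62000
  }
]


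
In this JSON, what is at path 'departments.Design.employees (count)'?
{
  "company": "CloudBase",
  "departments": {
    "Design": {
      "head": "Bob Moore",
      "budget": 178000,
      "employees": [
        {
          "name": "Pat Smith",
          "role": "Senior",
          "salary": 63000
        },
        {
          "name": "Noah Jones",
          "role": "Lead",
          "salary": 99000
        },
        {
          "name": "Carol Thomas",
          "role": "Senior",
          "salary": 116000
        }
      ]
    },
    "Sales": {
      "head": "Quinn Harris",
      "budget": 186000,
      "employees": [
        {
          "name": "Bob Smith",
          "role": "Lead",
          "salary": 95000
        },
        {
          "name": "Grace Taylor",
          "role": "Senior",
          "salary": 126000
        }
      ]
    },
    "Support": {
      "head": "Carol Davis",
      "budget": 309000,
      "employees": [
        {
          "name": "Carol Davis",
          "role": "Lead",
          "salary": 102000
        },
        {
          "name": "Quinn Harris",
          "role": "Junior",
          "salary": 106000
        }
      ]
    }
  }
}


Path: departments.Design.employees (count)

Navigate:
  -> departments
  -> Design
  -> employees (array, length 3)

3


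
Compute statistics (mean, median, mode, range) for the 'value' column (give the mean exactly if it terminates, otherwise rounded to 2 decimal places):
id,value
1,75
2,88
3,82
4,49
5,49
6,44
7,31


Data: [75, 88, 82, 49, 49, 44, 31]
Count: 7
Sum: 418
Mean: 418/7 ≈ 59.71 (rounded to 2 decimal places)
Sorted: [31, 44, 49, 49, 75, 82, 88]
Median: 49.0
Mode: 49 (2 times)
Range: 88 - 31 = 57
Min: 31, Max: 88

mean≈59.71, median=49.0, mode=49, range=57


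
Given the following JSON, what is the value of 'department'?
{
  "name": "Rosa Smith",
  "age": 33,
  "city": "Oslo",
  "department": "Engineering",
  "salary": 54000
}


Looking up field 'department'
Value: Engineering

Engineering


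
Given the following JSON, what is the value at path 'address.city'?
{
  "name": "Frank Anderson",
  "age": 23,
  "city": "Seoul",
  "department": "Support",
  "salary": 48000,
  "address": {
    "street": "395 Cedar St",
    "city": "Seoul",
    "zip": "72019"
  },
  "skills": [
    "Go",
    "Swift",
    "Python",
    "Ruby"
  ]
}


Query: address.city
Path: address -> city
Value: Seoul

Seoul


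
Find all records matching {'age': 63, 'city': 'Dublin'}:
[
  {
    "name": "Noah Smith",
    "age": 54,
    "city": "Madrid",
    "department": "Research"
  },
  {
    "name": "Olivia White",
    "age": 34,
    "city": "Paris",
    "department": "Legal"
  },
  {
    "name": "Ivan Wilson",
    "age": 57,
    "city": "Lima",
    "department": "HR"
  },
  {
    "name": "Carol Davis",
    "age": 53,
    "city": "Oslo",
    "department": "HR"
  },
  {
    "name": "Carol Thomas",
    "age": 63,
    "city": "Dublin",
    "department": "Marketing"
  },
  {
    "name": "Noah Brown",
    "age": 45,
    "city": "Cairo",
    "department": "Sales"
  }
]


Search criteria: {'age': 63, 'city': 'Dublin'}

Checking 6 records:
  Noah Smith: {age: 54, city: Madrid}
  Olivia White: {age: 34, city: Paris}
  Ivan Wilson: {age: 57, city: Lima}
  Carol Davis: {age: 53, city: Oslo}
  Carol Thomas: {age: 63, city: Dublin} <-- MATCH
  Noah Brown: {age: 45, city: Cairo}

Matches: ["Carol Thomas"]

["Carol Thomas"]


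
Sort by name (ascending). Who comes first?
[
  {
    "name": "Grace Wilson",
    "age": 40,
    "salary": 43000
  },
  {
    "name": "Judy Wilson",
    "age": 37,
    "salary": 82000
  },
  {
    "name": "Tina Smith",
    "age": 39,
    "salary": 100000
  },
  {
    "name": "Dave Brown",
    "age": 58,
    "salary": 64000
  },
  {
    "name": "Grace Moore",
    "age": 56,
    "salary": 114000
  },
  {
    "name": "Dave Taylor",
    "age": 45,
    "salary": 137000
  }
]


Sort by: name (ascending)

Sorted order:
  1. Dave Brown (name = Dave Brown)
  2. Dave Taylor (name = Dave Taylor)
  3. Grace Moore (name = Grace Moore)
  4. Grace Wilson (name = Grace Wilson)
  5. Judy Wilson (name = Judy Wilson)
  6. Tina Smith (name = Tina Smith)

First: Dave Brown

Dave Brown


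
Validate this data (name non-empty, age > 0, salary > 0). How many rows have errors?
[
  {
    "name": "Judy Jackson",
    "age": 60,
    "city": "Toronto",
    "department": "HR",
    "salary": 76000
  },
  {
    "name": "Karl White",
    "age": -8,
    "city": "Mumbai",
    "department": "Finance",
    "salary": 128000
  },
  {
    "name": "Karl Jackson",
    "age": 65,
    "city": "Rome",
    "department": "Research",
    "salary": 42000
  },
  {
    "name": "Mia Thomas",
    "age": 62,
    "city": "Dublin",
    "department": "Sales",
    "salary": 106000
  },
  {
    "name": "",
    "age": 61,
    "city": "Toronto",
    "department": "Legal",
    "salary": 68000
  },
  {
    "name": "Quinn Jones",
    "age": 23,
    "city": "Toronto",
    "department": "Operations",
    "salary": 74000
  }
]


Validating 6 records:
Rules: name non-empty, age > 0, salary > 0

  Row 1 (Judy Jackson): OK
  Row 2 (Karl White): negative age: -8
  Row 3 (Karl Jackson): OK
  Row 4 (Mia Thomas): OK
  Row 5 (???): empty name
  Row 6 (Quinn Jones): OK

Total errors: 2

2 errors


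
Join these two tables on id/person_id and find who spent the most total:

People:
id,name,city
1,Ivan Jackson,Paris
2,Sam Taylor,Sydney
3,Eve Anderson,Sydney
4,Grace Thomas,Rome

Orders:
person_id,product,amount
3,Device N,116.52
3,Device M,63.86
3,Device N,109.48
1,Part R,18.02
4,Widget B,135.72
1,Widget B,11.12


Join on: people.id = orders.person_id

Joined rows:
  Eve Anderson (Sydney) bought Device N for $116.52
  Eve Anderson (Sydney) bought Device M for $63.86
  Eve Anderson (Sydney) bought Device N for $109.48
  Ivan Jackson (Paris) bought Part R for $18.02
  Grace Thomas (Rome) bought Widget B for $135.72
  Ivan Jackson (Paris) bought Widget B for $11.12

Total per person:
  Eve Anderson: $289.86
  Grace Thomas: $135.72
  Ivan Jackson: $29.14

Top spender: Eve Anderson ($289.86)

Eve Anderson ($289.86)


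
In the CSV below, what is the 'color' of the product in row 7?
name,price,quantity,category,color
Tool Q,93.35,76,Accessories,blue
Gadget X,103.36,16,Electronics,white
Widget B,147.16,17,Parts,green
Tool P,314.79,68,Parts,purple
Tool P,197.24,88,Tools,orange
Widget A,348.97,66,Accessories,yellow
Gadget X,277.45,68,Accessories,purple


Query: Row 7 ('Gadget X'), column 'color'
Value: purple

purple


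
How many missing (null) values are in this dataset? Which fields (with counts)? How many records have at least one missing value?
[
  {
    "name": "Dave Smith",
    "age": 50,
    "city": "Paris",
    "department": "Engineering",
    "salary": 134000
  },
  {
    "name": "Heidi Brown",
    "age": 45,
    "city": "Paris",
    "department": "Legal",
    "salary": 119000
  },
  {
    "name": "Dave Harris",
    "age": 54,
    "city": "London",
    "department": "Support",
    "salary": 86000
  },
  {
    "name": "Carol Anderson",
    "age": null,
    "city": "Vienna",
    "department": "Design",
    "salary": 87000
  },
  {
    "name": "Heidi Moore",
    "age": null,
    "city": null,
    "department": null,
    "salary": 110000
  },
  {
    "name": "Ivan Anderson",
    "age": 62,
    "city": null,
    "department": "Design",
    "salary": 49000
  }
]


Checking for missing (null) values in 6 records:

  Dave Smith: complete
  Heidi Brown: complete
  Dave Harris: complete
  Carol Anderson: age
  Heidi Moore: age, city, department
  Ivan Anderson: city

Per field:
  name: 0 missing
  age: 2 missing
  city: 2 missing
  department: 1 missing
  salary: 0 missing

Total missing values: 5
Records with any missing: 3

5 missing values (age: 2, city: 2, department: 1); 3 incomplete records


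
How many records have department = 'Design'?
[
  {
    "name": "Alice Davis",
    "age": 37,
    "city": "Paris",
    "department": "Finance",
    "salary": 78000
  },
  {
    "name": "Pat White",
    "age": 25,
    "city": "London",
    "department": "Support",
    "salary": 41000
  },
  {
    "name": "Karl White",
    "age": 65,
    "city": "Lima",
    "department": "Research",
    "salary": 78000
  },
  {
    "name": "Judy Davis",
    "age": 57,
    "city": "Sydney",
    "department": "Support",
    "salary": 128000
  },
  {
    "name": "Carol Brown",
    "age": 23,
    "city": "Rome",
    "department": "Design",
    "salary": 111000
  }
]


Data: 5 records
Condition: department = 'Design'

Checking each record:
  Alice Davis: Finance
  Pat White: Support
  Karl White: Research
  Judy Davis: Support
  Carol Brown: Design MATCH

Count: 1

1


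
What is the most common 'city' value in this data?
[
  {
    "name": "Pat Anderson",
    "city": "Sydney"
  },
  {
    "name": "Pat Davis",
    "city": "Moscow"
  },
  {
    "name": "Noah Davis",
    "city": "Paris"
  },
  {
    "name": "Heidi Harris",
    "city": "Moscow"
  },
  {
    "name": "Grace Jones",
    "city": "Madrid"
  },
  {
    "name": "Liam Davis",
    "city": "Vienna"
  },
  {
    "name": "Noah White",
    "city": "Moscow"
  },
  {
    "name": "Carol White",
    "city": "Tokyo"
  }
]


Counting 'city' values across 8 records:

  Moscow: 3 ###
  Sydney: 1 #
  Paris: 1 #
  Madrid: 1 #
  Vienna: 1 #
  Tokyo: 1 #

Most common: Moscow (3 times)

Moscow (3 times)


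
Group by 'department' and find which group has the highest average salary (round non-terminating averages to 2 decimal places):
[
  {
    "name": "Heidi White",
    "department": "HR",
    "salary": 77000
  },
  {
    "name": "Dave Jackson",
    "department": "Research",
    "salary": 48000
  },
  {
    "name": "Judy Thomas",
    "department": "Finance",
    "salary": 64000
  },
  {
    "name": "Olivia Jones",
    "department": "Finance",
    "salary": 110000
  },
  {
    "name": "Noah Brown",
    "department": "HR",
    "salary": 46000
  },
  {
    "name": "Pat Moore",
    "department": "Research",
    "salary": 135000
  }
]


Group by: department

Groups:
  Finance: 2 people, avg salary = 174000/2 = $87000
  HR: 2 people, avg salary = 123000/2 = $61500
  Research: 2 people, avg salary = 183000/2 = $91500

Highest average salary: Research ($91500)

Research ($91500)


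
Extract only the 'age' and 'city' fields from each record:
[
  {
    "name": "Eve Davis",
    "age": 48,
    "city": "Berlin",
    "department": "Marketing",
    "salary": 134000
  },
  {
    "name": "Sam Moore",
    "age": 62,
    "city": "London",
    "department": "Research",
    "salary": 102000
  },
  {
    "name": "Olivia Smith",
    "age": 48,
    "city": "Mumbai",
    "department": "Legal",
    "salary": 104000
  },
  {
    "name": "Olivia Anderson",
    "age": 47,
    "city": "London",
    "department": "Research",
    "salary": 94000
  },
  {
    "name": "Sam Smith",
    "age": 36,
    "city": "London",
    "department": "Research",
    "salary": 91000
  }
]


Original: 5 records with fields: name, age, city, department, salary
Keep: ['age', 'city']
Drop: ['name', 'department', 'salary']
Result: 5 records, 2 fields each

[
  {
    "age": 48,
    "city": "Berlin"
  },
  {
    "age": 62,
    "city": "London"
  },
  {
    "age": 48,
    "city": "Mumbai"
  },
  {
    "age": 47,
    "city": "London"
  },
  {
    "age": 36,
    "city": "London"
  }
]


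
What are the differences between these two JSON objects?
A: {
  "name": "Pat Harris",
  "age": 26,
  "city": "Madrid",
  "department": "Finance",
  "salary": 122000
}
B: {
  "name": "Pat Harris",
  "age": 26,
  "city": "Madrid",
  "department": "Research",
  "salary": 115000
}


Comparing each field (in key order):
  name: same
  age: same
  city: same
  department: DIFFERENT
  salary: DIFFERENT
Differences:
  department: Finance -> Research
  salary: 122000 -> 115000

2 field(s) changed

2 changes: department, salary


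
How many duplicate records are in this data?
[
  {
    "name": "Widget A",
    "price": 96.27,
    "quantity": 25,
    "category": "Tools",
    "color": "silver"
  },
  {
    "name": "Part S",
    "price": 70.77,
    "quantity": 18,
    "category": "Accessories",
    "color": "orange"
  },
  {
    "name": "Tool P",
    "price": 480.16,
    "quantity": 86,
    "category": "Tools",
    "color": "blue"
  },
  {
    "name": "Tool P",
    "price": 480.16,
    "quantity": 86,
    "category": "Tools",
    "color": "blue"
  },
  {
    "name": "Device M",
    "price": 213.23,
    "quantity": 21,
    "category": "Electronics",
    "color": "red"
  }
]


Checking 5 records for duplicates:

  Row 1: Widget A ($96.27, qty 25)
  Row 2: Part S ($70.77, qty 18)
  Row 3: Tool P ($480.16, qty 86)
  Row 4: Tool P ($480.16, qty 86) <-- DUPLICATE
  Row 5: Device M ($213.23, qty 21)

Duplicates found: 1
Unique records: 4

1 duplicates, 4 unique


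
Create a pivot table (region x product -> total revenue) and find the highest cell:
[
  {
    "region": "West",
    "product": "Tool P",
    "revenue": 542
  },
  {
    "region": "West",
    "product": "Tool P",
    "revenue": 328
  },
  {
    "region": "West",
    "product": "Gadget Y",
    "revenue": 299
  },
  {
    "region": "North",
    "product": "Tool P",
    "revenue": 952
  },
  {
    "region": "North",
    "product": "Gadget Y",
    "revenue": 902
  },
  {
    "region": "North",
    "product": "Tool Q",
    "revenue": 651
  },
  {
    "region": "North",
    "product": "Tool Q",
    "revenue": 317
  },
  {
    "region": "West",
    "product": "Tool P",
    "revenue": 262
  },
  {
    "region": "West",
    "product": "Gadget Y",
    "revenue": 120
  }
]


Pivot: region (rows) x product (columns) -> total revenue

     Gadget Y      Tool P        Tool Q      
North          902           952           968  
West           419          1132             0  

Highest: West / Tool P = $1132

West / Tool P = $1132
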